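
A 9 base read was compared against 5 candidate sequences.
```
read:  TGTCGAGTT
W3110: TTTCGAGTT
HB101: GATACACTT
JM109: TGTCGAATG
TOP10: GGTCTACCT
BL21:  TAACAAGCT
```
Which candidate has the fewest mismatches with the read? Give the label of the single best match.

W3110

Hamming distances to read — W3110: 1; HB101: 5; JM109: 2; TOP10: 4; BL21: 4.
Smallest is W3110 with 1 mismatch.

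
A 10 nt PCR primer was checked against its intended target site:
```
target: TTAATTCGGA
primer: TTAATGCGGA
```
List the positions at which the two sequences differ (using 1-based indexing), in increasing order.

6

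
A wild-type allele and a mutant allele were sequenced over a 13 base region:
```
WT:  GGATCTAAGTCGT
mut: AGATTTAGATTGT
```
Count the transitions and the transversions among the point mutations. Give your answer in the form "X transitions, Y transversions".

5 transitions, 0 transversions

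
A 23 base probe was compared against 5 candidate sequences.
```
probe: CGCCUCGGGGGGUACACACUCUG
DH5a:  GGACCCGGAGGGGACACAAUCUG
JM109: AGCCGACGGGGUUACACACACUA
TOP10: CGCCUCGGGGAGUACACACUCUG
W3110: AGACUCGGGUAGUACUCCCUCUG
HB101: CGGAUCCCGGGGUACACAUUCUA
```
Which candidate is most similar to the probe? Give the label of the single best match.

Hamming distances to probe — DH5a: 6; JM109: 7; TOP10: 1; W3110: 6; HB101: 6.
Smallest is TOP10 with 1 mismatch.

TOP10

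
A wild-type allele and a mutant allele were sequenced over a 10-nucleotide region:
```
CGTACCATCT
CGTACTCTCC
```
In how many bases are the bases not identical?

The sequences differ at bases 6, 7, 10 (1-based) — 3 in total.

3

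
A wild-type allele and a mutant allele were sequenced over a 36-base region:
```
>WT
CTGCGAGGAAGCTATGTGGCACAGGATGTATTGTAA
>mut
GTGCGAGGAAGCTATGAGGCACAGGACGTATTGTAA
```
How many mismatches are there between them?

Comparing position by position, 3 positions differ: 1 (C/G), 17 (T/A), 27 (T/C).

3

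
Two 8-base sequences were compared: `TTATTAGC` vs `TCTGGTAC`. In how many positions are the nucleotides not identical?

The sequences differ at positions 2, 3, 4, 5, 6, 7 (1-based) — 6 in total.

6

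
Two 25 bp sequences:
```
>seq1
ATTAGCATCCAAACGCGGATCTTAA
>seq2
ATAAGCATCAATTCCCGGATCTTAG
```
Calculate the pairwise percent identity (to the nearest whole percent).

Mismatches at positions 3, 10, 12, 13, 15, 25 (1-based): 6 of 25.
Identical positions: 19/25 = 76% → 76%.

76%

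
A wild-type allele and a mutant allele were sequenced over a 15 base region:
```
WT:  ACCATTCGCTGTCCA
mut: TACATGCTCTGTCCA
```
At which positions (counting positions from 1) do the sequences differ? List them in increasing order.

1, 2, 6, 8

Differences at position 1 (A→T), position 2 (C→A), position 6 (T→G), position 8 (G→T).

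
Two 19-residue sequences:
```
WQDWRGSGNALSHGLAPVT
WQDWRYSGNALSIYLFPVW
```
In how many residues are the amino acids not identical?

The sequences differ at residues 6, 13, 14, 16, 19 (1-based) — 5 in total.

5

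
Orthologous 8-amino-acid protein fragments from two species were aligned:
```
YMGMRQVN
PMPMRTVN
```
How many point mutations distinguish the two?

Comparing position by position, 3 positions differ: 1 (Y/P), 3 (G/P), 6 (Q/T).

3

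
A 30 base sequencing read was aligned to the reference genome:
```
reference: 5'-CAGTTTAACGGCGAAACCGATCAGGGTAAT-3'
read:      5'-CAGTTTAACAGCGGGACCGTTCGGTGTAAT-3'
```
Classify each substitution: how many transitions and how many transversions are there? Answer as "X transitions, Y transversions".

4 transitions, 2 transversions

Transitions (purine↔purine or pyrimidine↔pyrimidine): 10 G→A, 14 A→G, 15 A→G, 23 A→G.
Transversions (purine↔pyrimidine): 20 A→T, 25 G→T.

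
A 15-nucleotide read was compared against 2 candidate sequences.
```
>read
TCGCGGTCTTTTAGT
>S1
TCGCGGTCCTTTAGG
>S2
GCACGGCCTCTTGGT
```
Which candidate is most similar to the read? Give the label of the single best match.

Hamming distances to read — S1: 2; S2: 5.
Smallest is S1 with 2 mismatches.

S1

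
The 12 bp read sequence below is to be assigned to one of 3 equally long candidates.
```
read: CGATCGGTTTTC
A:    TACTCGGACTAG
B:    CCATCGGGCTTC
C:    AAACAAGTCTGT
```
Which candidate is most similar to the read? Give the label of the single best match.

B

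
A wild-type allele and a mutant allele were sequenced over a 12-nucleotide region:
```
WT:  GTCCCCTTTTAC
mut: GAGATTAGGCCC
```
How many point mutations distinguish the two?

10

Comparing position by position, 10 bases differ: 2 (T/A), 3 (C/G), 4 (C/A), 5 (C/T), 6 (C/T), 7 (T/A), 8 (T/G), 9 (T/G), 10 (T/C), 11 (A/C).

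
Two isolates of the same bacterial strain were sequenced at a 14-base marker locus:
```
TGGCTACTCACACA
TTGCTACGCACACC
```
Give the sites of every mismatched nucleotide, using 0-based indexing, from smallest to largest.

1, 7, 13

Differences at site 1 (G→T), site 7 (T→G), site 13 (A→C).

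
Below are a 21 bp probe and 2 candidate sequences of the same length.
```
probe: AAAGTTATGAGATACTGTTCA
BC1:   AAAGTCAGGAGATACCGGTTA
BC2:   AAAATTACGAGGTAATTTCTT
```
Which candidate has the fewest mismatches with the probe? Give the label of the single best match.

BC1

Hamming distances to probe — BC1: 5; BC2: 8.
Smallest is BC1 with 5 mismatches.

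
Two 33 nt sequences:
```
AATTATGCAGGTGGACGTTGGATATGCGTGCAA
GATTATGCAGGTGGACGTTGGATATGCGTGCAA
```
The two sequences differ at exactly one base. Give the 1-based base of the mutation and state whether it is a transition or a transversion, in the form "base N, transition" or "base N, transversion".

The sequences differ only at base 1: A→G (purine→purine), a transition.

base 1, transition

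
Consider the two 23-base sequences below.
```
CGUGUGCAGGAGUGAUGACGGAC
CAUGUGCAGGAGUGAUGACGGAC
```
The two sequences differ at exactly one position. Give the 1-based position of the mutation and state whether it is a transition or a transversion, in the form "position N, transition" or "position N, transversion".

position 2, transition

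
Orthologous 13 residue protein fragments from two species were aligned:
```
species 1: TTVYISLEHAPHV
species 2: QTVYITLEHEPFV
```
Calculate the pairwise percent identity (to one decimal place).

69.2%

4 positions differ (1, 6, 10, 12), so 9 of 13 match: 9/13 = 69.23%.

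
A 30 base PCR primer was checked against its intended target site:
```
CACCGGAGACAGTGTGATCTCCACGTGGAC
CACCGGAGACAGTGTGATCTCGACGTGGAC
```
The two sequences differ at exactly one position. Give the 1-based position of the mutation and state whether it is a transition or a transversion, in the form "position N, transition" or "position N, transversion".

position 22, transversion

Position 22 changes C→G. C is a pyrimidine and G is a purine, so this is a transversion.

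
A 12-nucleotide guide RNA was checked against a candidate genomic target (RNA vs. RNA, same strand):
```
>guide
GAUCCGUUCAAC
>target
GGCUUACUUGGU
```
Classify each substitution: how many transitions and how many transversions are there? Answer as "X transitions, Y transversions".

Transitions (purine↔purine or pyrimidine↔pyrimidine): 2 A→G, 3 U→C, 4 C→U, 5 C→U, 6 G→A, 7 U→C, 9 C→U, 10 A→G, 11 A→G, 12 C→U.
Transversions (purine↔pyrimidine): none.

10 transitions, 0 transversions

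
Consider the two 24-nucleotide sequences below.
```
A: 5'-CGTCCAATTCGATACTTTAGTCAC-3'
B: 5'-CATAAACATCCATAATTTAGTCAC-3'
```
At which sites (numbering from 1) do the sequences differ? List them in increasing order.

Scanning 1-based: 2: G/A; 4: C/A; 5: C/A; 7: A/C; 8: T/A; 11: G/C; 15: C/A.

2, 4, 5, 7, 8, 11, 15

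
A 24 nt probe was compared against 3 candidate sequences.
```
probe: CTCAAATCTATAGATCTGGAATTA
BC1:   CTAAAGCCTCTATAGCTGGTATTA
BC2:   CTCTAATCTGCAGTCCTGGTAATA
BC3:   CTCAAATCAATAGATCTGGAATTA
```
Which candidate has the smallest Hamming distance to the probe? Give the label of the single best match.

Hamming distances to probe — BC1: 7; BC2: 7; BC3: 1.
Smallest is BC3 with 1 mismatch.

BC3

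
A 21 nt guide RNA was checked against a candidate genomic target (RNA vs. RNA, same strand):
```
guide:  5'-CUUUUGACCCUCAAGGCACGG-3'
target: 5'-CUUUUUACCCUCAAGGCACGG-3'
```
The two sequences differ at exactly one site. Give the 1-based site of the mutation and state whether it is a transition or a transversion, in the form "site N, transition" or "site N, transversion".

site 6, transversion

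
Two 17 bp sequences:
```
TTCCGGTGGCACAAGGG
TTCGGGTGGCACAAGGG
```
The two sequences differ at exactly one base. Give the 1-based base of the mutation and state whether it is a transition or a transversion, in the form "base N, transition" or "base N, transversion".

base 4, transversion

Base 4 changes C→G. C is a pyrimidine and G is a purine, so this is a transversion.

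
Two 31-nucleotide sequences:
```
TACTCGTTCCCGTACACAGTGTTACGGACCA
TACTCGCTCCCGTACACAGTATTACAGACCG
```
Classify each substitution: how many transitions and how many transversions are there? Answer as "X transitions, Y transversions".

Mismatches (1-based):
position 7: T→C (pyrimidine→pyrimidine, transition)
position 21: G→A (purine→purine, transition)
position 26: G→A (purine→purine, transition)
position 31: A→G (purine→purine, transition)

4 transitions, 0 transversions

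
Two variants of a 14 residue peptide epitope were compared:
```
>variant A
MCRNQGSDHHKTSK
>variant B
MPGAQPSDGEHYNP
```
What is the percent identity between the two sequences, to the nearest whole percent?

29%

10 positions differ (2, 3, 4, 6, 9, 10, 11, 12, 13, 14), so 4 of 14 match: 4/14 = 28.57%.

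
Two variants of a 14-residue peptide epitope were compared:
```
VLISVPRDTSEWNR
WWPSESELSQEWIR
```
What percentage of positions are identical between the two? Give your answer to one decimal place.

28.6%

Mismatches at positions 1, 2, 3, 5, 6, 7, 8, 9, 10, 13 (1-based): 10 of 14.
Identical positions: 4/14 = 28.57% → 28.6%.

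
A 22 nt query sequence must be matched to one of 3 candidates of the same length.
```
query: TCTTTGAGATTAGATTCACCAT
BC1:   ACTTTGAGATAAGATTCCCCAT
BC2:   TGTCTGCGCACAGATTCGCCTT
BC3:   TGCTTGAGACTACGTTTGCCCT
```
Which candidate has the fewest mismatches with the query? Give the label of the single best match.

BC1 differs at 3 sites; BC2 differs at 8 sites; BC3 differs at 8 sites. The closest is BC1.

BC1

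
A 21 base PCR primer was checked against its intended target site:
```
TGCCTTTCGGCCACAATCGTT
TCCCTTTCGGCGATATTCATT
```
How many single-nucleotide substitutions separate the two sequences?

5

The sequences differ at bases 2, 12, 14, 16, 19 (1-based) — 5 in total.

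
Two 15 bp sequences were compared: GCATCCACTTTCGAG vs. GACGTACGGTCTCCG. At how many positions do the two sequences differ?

12

Comparing position by position, 12 positions differ: 2 (C/A), 3 (A/C), 4 (T/G), 5 (C/T), 6 (C/A), 7 (A/C), 8 (C/G), 9 (T/G), 11 (T/C), 12 (C/T), 13 (G/C), 14 (A/C).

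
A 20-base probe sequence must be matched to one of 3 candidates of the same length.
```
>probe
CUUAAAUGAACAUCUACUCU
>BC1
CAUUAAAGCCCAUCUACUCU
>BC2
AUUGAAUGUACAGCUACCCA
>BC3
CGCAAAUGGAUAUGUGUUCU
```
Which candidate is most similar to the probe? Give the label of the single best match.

Hamming distances to probe — BC1: 5; BC2: 6; BC3: 7.
Smallest is BC1 with 5 mismatches.

BC1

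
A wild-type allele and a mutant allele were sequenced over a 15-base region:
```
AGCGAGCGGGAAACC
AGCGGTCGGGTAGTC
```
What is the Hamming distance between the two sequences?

Comparing position by position, 5 bases differ: 5 (A/G), 6 (G/T), 11 (A/T), 13 (A/G), 14 (C/T).

5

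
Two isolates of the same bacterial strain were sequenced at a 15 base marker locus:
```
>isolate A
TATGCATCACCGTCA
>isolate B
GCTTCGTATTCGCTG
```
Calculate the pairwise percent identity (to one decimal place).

33.3%

Mismatches at positions 1, 2, 4, 6, 8, 9, 10, 13, 14, 15 (1-based): 10 of 15.
Identical positions: 5/15 = 33.33% → 33.3%.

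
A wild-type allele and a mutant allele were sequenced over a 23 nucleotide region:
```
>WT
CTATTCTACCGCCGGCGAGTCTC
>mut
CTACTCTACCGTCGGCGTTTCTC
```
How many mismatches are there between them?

4

Comparing position by position, 4 bases differ: 4 (T/C), 12 (C/T), 18 (A/T), 19 (G/T).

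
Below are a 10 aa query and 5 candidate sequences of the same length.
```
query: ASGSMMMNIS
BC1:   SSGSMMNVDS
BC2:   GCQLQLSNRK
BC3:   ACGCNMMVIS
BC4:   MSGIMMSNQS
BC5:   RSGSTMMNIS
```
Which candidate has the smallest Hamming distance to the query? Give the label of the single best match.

Hamming distances to query — BC1: 4; BC2: 9; BC3: 4; BC4: 4; BC5: 2.
Smallest is BC5 with 2 mismatches.

BC5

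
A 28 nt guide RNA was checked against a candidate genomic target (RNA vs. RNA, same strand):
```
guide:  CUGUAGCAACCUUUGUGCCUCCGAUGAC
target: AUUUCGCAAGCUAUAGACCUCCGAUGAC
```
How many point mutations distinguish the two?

The sequences differ at sites 1, 3, 5, 10, 13, 15, 16, 17 (1-based) — 8 in total.

8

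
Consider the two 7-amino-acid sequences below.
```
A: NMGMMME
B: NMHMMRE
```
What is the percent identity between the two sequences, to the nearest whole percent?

71%

Mismatches at positions 3, 6 (1-based): 2 of 7.
Identical positions: 5/7 = 71.43% → 71%.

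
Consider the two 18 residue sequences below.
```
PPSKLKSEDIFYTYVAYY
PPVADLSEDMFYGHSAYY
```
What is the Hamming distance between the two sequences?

8

The sequences differ at positions 3, 4, 5, 6, 10, 13, 14, 15 (1-based) — 8 in total.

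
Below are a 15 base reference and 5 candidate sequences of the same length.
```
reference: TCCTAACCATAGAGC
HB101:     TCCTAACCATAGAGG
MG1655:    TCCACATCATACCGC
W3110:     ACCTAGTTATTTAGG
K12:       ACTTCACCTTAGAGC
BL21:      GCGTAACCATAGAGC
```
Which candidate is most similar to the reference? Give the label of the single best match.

HB101 differs at 1 base; MG1655 differs at 5 bases; W3110 differs at 7 bases; K12 differs at 4 bases; BL21 differs at 2 bases. The closest is HB101.

HB101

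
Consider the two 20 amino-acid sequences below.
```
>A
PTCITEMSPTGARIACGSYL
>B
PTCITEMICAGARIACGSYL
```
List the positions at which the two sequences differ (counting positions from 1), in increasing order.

8, 9, 10

Differences at position 8 (S→I), position 9 (P→C), position 10 (T→A).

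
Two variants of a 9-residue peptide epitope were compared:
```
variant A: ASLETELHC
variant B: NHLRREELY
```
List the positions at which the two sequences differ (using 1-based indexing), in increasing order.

1, 2, 4, 5, 7, 8, 9

Differences at position 1 (A→N), position 2 (S→H), position 4 (E→R), position 5 (T→R), position 7 (L→E), position 8 (H→L), position 9 (C→Y).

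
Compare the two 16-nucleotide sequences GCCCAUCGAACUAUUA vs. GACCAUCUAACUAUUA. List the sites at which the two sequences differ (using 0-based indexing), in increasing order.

Differences at site 1 (C→A), site 7 (G→U).

1, 7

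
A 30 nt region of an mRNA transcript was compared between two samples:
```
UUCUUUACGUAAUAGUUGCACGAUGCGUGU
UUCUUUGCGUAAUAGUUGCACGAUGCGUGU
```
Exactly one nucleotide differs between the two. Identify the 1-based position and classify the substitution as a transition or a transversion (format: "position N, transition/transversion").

position 7, transition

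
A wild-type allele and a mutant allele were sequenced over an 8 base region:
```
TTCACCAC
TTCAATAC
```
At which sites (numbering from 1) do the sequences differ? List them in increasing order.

Differences at site 5 (C→A), site 6 (C→T).

5, 6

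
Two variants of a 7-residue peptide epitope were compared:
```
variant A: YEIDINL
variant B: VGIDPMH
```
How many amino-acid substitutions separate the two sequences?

Mismatches (1-based): position 1: Y→V; position 2: E→G; position 5: I→P; position 6: N→M; position 7: L→H.

5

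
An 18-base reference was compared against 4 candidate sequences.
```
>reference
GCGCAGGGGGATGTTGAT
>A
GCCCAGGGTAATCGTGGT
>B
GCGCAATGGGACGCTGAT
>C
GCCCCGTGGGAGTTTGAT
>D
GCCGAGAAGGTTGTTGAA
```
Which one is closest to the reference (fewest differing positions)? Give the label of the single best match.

B

A differs at 6 positions; B differs at 4 positions; C differs at 5 positions; D differs at 6 positions. The closest is B.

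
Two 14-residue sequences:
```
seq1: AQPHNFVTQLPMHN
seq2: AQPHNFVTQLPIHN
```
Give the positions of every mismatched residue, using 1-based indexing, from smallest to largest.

Differences at position 12 (M→I).

12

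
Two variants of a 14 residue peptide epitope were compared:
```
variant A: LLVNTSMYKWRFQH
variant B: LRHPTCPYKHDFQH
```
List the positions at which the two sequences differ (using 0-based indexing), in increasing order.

1, 2, 3, 5, 6, 9, 10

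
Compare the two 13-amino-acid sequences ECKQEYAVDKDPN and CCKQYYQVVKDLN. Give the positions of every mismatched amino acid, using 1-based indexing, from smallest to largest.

1, 5, 7, 9, 12

Scanning 1-based: 1: E/C; 5: E/Y; 7: A/Q; 9: D/V; 12: P/L.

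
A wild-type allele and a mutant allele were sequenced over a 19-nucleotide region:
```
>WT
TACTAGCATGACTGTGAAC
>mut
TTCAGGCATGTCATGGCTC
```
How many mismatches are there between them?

9

Comparing position by position, 9 positions differ: 2 (A/T), 4 (T/A), 5 (A/G), 11 (A/T), 13 (T/A), 14 (G/T), 15 (T/G), 17 (A/C), 18 (A/T).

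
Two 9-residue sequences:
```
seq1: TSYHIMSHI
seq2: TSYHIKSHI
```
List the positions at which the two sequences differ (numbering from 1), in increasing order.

6

Differences at position 6 (M→K).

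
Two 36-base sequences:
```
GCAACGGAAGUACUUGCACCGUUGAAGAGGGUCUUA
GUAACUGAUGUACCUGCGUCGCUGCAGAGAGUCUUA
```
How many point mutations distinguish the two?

The sequences differ at bases 2, 6, 9, 14, 18, 19, 22, 25, 30 (1-based) — 9 in total.

9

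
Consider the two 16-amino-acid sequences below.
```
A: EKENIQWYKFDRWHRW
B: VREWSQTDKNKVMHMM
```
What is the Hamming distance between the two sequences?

12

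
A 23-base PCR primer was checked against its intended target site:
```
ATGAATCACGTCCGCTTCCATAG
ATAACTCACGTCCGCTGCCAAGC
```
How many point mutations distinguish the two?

6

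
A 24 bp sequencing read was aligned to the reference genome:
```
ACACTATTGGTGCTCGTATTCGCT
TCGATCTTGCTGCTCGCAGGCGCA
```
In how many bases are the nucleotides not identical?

9

The sequences differ at bases 1, 3, 4, 6, 10, 17, 19, 20, 24 (1-based) — 9 in total.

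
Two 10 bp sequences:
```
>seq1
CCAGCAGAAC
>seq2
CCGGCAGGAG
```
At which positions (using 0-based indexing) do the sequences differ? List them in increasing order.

2, 7, 9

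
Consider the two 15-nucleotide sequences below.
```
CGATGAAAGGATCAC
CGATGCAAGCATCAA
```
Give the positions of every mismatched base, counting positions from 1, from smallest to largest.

Differences at position 6 (A→C), position 10 (G→C), position 15 (C→A).

6, 10, 15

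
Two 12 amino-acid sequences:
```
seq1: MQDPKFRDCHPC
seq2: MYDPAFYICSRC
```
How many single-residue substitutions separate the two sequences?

6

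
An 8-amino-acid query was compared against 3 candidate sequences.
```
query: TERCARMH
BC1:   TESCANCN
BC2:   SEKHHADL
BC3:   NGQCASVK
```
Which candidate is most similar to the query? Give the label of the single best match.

Hamming distances to query — BC1: 4; BC2: 7; BC3: 6.
Smallest is BC1 with 4 mismatches.

BC1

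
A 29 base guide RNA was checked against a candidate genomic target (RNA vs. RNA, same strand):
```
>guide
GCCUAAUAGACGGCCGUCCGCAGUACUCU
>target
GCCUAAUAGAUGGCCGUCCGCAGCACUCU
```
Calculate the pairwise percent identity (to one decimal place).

93.1%

Mismatches at positions 11, 24 (1-based): 2 of 29.
Identical positions: 27/29 = 93.1% → 93.1%.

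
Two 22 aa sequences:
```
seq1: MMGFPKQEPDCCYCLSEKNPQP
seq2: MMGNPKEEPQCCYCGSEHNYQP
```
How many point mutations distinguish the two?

6

Comparing position by position, 6 residues differ: 4 (F/N), 7 (Q/E), 10 (D/Q), 15 (L/G), 18 (K/H), 20 (P/Y).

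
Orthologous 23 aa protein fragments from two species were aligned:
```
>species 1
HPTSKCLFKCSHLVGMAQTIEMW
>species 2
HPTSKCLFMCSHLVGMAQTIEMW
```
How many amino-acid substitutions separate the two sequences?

1

The sequences differ at residues 9 (1-based) — 1 in total.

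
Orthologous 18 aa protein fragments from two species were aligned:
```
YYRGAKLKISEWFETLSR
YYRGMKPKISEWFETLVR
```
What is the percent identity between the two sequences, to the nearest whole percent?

3 positions differ (5, 7, 17), so 15 of 18 match: 15/18 = 83.33%.

83%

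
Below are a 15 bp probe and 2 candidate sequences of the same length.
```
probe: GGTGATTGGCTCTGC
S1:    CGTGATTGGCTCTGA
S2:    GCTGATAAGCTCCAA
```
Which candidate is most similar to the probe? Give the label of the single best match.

S1

S1 differs at 2 bases; S2 differs at 6 bases. The closest is S1.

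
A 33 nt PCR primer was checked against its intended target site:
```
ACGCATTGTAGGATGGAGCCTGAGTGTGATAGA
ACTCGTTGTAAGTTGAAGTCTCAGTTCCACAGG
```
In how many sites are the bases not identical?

12

The sequences differ at sites 3, 5, 11, 13, 16, 19, 22, 26, 27, 28, 30, 33 (1-based) — 12 in total.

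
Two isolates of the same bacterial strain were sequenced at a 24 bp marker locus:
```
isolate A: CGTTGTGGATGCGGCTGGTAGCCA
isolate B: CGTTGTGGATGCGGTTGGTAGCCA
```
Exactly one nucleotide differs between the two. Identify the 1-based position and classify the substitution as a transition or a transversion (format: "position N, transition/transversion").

position 15, transition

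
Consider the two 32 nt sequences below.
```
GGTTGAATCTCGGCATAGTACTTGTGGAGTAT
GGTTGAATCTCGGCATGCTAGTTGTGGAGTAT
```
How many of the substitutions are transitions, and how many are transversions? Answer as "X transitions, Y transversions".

Transitions (purine↔purine or pyrimidine↔pyrimidine): 17 A→G.
Transversions (purine↔pyrimidine): 18 G→C, 21 C→G.

1 transition, 2 transversions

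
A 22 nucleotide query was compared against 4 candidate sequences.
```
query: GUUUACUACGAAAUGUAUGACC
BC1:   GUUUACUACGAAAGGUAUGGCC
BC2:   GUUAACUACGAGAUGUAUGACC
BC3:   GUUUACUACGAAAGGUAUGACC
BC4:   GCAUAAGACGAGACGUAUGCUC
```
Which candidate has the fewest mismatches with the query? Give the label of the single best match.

BC3

BC1 differs at 2 bases; BC2 differs at 2 bases; BC3 differs at 1 base; BC4 differs at 8 bases. The closest is BC3.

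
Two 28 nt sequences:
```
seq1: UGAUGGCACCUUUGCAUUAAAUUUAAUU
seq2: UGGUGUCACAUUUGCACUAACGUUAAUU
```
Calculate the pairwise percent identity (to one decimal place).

78.6%

6 positions differ (3, 6, 10, 17, 21, 22), so 22 of 28 match: 22/28 = 78.57%.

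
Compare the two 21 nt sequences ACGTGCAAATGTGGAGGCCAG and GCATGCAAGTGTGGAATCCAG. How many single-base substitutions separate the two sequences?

5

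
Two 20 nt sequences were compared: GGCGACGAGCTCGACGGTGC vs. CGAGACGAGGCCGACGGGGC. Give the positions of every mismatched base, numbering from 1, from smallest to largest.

Scanning 1-based: 1: G/C; 3: C/A; 10: C/G; 11: T/C; 18: T/G.

1, 3, 10, 11, 18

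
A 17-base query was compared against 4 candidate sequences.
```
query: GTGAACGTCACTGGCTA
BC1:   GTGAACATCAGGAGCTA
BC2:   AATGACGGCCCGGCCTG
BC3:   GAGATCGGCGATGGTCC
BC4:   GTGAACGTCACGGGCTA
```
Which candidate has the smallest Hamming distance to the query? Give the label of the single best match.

BC1 differs at 4 bases; BC2 differs at 9 bases; BC3 differs at 8 bases; BC4 differs at 1 base. The closest is BC4.

BC4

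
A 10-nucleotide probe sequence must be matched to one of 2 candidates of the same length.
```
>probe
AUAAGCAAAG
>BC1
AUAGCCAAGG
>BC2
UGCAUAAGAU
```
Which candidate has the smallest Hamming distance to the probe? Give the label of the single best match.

BC1

BC1 differs at 3 sites; BC2 differs at 7 sites. The closest is BC1.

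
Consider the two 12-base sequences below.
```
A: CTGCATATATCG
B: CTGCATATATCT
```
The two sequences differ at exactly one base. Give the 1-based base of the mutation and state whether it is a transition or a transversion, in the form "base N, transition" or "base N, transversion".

base 12, transversion

The sequences differ only at base 12: G→T (purine→pyrimidine), a transversion.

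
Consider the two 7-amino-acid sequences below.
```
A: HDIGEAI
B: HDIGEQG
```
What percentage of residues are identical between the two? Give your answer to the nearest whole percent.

71%

Mismatches at positions 6, 7 (1-based): 2 of 7.
Identical positions: 5/7 = 71.43% → 71%.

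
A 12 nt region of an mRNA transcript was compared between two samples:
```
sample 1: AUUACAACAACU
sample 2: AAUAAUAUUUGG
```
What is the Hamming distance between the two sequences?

8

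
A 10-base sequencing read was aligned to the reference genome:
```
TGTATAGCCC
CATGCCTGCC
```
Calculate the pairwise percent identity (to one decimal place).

7 positions differ (1, 2, 4, 5, 6, 7, 8), so 3 of 10 match: 3/10 = 30%.

30.0%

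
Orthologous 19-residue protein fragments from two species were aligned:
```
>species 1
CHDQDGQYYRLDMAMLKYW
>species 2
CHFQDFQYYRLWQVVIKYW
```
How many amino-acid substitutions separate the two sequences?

7

Mismatches (1-based): residue 3: D→F; residue 6: G→F; residue 12: D→W; residue 13: M→Q; residue 14: A→V; residue 15: M→V; residue 16: L→I.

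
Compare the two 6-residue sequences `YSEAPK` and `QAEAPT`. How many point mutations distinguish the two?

3

Comparing position by position, 3 residues differ: 1 (Y/Q), 2 (S/A), 6 (K/T).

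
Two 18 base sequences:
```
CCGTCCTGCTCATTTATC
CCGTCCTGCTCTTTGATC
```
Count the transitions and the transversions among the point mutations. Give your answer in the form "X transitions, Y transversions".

0 transitions, 2 transversions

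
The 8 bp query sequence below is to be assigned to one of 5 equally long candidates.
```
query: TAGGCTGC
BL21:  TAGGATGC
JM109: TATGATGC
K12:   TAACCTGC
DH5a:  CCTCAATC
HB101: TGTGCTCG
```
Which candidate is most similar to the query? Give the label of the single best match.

BL21

BL21 differs at 1 position; JM109 differs at 2 positions; K12 differs at 2 positions; DH5a differs at 7 positions; HB101 differs at 4 positions. The closest is BL21.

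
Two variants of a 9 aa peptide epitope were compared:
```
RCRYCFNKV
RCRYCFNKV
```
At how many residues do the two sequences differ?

No positions differ; the sequences are identical.

0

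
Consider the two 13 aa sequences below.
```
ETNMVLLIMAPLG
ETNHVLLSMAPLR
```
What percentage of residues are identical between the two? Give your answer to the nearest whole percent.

77%

3 positions differ (4, 8, 13), so 10 of 13 match: 10/13 = 76.92%.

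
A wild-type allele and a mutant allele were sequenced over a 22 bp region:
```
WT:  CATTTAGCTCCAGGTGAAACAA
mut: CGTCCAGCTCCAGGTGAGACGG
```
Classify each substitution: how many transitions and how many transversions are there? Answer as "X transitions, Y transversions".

Mismatches (1-based):
base 2: A→G (purine→purine, transition)
base 4: T→C (pyrimidine→pyrimidine, transition)
base 5: T→C (pyrimidine→pyrimidine, transition)
base 18: A→G (purine→purine, transition)
base 21: A→G (purine→purine, transition)
base 22: A→G (purine→purine, transition)

6 transitions, 0 transversions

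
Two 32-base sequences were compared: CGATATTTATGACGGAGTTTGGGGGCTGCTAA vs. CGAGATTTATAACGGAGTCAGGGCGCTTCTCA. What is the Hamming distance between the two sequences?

7

Mismatches (1-based): site 4: T→G; site 11: G→A; site 19: T→C; site 20: T→A; site 24: G→C; site 28: G→T; site 31: A→C.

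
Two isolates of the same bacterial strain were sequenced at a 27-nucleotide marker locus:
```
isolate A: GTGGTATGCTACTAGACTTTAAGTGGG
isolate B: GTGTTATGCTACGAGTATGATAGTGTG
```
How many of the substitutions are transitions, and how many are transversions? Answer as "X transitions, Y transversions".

Mismatches (1-based):
site 4: G→T (purine→pyrimidine, transversion)
site 13: T→G (pyrimidine→purine, transversion)
site 16: A→T (purine→pyrimidine, transversion)
site 17: C→A (pyrimidine→purine, transversion)
site 19: T→G (pyrimidine→purine, transversion)
site 20: T→A (pyrimidine→purine, transversion)
site 21: A→T (purine→pyrimidine, transversion)
site 26: G→T (purine→pyrimidine, transversion)

0 transitions, 8 transversions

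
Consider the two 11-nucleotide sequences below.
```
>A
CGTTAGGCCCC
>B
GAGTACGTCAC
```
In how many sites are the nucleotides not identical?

Mismatches (1-based): site 1: C→G; site 2: G→A; site 3: T→G; site 6: G→C; site 8: C→T; site 10: C→A.

6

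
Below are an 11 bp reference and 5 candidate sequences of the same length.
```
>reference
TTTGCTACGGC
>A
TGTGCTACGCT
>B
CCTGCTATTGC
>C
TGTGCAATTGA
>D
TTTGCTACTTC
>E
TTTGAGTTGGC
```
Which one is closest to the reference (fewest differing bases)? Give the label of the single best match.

Hamming distances to reference — A: 3; B: 4; C: 5; D: 2; E: 4.
Smallest is D with 2 mismatches.

D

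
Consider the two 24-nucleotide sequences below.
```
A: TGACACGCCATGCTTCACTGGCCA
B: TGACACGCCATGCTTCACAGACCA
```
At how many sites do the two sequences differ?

The sequences differ at sites 19, 21 (1-based) — 2 in total.

2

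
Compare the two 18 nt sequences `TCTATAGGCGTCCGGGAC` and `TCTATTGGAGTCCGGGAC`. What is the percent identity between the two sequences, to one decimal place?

Mismatches at positions 6, 9 (1-based): 2 of 18.
Identical positions: 16/18 = 88.89% → 88.9%.

88.9%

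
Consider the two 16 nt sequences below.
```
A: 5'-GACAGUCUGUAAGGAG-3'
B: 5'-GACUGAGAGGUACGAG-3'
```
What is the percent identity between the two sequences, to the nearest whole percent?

56%

7 positions differ (4, 6, 7, 8, 10, 11, 13), so 9 of 16 match: 9/16 = 56.25%.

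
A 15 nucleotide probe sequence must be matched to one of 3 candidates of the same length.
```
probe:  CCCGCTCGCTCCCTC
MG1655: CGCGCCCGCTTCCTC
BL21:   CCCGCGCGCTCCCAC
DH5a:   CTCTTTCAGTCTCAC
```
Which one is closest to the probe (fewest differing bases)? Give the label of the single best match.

Hamming distances to probe — MG1655: 3; BL21: 2; DH5a: 7.
Smallest is BL21 with 2 mismatches.

BL21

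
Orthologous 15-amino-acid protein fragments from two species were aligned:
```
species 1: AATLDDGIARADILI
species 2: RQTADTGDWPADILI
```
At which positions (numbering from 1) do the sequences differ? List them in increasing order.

Differences at position 1 (A→R), position 2 (A→Q), position 4 (L→A), position 6 (D→T), position 8 (I→D), position 9 (A→W), position 10 (R→P).

1, 2, 4, 6, 8, 9, 10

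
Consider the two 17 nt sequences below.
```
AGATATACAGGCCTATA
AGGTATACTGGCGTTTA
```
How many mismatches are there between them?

4

Mismatches (1-based): base 3: A→G; base 9: A→T; base 13: C→G; base 15: A→T.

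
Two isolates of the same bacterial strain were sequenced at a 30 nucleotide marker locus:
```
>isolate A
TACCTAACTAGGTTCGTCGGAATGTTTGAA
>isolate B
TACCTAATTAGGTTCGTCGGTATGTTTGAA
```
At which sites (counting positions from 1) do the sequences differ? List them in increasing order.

Differences at site 8 (C→T), site 21 (A→T).

8, 21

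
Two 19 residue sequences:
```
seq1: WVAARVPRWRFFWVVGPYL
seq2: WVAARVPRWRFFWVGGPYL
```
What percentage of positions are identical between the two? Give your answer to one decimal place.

1 position differs (15), so 18 of 19 match: 18/19 = 94.74%.

94.7%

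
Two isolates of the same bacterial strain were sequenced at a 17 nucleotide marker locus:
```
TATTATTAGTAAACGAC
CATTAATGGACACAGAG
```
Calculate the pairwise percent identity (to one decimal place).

52.9%

8 positions differ (1, 6, 8, 10, 11, 13, 14, 17), so 9 of 17 match: 9/17 = 52.94%.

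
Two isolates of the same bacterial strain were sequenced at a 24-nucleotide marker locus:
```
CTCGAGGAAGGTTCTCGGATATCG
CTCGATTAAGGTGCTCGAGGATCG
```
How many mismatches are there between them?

6

Comparing position by position, 6 positions differ: 6 (G/T), 7 (G/T), 13 (T/G), 18 (G/A), 19 (A/G), 20 (T/G).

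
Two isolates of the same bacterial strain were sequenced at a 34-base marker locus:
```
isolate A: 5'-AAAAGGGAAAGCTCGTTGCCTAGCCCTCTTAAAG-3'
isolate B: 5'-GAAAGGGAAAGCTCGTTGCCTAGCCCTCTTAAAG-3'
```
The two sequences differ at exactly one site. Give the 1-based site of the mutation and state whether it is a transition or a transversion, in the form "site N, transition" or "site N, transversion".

site 1, transition

Site 1 changes A→G. A is a purine and G is a purine, so this is a transition.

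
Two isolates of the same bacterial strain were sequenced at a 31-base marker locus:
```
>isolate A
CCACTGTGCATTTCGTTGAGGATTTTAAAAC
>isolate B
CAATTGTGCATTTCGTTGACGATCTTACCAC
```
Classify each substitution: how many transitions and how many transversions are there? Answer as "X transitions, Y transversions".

Transitions (purine↔purine or pyrimidine↔pyrimidine): 4 C→T, 24 T→C.
Transversions (purine↔pyrimidine): 2 C→A, 20 G→C, 28 A→C, 29 A→C.

2 transitions, 4 transversions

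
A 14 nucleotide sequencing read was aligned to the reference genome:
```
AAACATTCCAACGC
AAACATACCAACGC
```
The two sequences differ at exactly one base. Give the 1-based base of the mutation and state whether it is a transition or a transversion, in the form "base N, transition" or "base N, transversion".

The sequences differ only at base 7: T→A (pyrimidine→purine), a transversion.

base 7, transversion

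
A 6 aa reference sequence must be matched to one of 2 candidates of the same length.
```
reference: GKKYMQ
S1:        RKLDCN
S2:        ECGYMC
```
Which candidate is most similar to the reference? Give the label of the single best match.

Hamming distances to reference — S1: 5; S2: 4.
Smallest is S2 with 4 mismatches.

S2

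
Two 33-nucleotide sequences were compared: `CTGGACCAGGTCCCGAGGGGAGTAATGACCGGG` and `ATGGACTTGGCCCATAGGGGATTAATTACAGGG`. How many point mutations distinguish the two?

Comparing position by position, 9 sites differ: 1 (C/A), 7 (C/T), 8 (A/T), 11 (T/C), 14 (C/A), 15 (G/T), 22 (G/T), 27 (G/T), 30 (C/A).

9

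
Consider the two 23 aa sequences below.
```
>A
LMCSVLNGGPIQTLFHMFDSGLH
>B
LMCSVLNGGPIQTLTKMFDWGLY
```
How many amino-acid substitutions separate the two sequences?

4

The sequences differ at residues 15, 16, 20, 23 (1-based) — 4 in total.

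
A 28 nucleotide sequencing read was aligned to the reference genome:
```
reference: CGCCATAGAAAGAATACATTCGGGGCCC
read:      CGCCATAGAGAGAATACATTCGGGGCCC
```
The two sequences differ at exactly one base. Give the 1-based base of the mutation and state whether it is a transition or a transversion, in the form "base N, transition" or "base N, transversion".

Base 10 changes A→G. A is a purine and G is a purine, so this is a transition.

base 10, transition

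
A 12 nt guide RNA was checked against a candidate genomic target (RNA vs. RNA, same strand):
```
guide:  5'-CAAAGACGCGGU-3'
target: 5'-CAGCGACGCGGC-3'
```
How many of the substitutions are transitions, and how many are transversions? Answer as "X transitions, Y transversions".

2 transitions, 1 transversion

Transitions (purine↔purine or pyrimidine↔pyrimidine): 3 A→G, 12 U→C.
Transversions (purine↔pyrimidine): 4 A→C.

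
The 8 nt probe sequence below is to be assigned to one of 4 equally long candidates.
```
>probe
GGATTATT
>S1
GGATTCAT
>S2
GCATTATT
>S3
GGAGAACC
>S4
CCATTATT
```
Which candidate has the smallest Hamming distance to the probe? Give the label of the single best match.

S1 differs at 2 sites; S2 differs at 1 site; S3 differs at 4 sites; S4 differs at 2 sites. The closest is S2.

S2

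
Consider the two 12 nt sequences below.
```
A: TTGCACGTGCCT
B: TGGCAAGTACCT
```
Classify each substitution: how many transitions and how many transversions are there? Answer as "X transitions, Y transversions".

Transitions (purine↔purine or pyrimidine↔pyrimidine): 9 G→A.
Transversions (purine↔pyrimidine): 2 T→G, 6 C→A.

1 transition, 2 transversions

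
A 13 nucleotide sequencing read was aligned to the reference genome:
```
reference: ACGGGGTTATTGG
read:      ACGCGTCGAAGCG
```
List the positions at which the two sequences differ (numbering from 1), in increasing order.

4, 6, 7, 8, 10, 11, 12

Differences at position 4 (G→C), position 6 (G→T), position 7 (T→C), position 8 (T→G), position 10 (T→A), position 11 (T→G), position 12 (G→C).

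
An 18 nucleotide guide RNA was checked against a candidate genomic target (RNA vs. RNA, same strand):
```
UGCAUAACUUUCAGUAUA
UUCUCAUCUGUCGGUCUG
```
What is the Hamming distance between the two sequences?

Comparing position by position, 8 sites differ: 2 (G/U), 4 (A/U), 5 (U/C), 7 (A/U), 10 (U/G), 13 (A/G), 16 (A/C), 18 (A/G).

8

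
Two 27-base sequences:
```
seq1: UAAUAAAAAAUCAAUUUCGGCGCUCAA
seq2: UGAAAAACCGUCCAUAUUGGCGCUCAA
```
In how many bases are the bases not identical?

The sequences differ at bases 2, 4, 8, 9, 10, 13, 16, 18 (1-based) — 8 in total.

8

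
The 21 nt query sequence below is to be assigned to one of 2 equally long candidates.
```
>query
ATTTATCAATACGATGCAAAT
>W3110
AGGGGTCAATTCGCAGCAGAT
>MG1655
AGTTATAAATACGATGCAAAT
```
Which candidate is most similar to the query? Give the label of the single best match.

W3110 differs at 8 sites; MG1655 differs at 2 sites. The closest is MG1655.

MG1655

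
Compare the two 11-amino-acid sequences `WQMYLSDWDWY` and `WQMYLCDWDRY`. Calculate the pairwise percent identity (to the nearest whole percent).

82%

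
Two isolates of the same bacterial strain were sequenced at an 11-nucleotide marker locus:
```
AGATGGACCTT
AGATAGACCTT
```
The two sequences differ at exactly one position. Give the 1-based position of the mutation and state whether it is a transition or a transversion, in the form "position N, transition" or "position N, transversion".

position 5, transition

Position 5 changes G→A. G is a purine and A is a purine, so this is a transition.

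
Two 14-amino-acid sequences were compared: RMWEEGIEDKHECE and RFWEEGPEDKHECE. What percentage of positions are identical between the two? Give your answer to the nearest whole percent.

86%

Mismatches at positions 2, 7 (1-based): 2 of 14.
Identical positions: 12/14 = 85.71% → 86%.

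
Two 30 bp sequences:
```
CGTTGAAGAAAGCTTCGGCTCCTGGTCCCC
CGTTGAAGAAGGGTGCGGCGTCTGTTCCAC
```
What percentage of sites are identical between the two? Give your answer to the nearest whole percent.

77%

Mismatches at positions 11, 13, 15, 20, 21, 25, 29 (1-based): 7 of 30.
Identical positions: 23/30 = 76.67% → 77%.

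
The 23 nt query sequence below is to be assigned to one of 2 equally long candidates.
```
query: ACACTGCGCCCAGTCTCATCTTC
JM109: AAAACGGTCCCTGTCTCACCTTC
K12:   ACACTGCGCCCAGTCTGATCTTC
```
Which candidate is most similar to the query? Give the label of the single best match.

K12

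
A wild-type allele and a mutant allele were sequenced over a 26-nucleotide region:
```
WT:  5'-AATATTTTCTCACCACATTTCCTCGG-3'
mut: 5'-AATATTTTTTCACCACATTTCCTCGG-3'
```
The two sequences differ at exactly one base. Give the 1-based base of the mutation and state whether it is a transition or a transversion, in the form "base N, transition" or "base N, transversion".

base 9, transition

Base 9 changes C→T. C is a pyrimidine and T is a pyrimidine, so this is a transition.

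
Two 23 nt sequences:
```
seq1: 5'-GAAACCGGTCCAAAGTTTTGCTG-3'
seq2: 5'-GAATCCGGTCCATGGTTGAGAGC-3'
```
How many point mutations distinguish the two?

The sequences differ at sites 4, 13, 14, 18, 19, 21, 22, 23 (1-based) — 8 in total.

8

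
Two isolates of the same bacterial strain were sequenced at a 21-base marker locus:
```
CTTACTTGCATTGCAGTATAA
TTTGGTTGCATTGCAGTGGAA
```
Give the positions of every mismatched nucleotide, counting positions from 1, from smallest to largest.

Differences at position 1 (C→T), position 4 (A→G), position 5 (C→G), position 18 (A→G), position 19 (T→G).

1, 4, 5, 18, 19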